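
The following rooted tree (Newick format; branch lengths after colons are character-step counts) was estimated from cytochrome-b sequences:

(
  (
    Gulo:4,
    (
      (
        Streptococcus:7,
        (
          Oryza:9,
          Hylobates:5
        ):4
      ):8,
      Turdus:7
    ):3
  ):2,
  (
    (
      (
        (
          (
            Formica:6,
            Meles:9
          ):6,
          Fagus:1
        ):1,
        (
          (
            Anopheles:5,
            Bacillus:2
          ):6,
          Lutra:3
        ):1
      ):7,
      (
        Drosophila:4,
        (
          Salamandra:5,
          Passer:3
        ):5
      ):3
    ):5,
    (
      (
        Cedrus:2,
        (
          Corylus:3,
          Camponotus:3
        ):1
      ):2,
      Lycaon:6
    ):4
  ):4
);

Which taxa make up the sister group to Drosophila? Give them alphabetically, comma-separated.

Passer, Salamandra

Drosophila attaches to the tree at the node subtending (Drosophila,(Salamandra,Passer)).
The other lineage descending from that same node — the sister group — is (Salamandra,Passer); its 2 tips in alphabetical order are the answer.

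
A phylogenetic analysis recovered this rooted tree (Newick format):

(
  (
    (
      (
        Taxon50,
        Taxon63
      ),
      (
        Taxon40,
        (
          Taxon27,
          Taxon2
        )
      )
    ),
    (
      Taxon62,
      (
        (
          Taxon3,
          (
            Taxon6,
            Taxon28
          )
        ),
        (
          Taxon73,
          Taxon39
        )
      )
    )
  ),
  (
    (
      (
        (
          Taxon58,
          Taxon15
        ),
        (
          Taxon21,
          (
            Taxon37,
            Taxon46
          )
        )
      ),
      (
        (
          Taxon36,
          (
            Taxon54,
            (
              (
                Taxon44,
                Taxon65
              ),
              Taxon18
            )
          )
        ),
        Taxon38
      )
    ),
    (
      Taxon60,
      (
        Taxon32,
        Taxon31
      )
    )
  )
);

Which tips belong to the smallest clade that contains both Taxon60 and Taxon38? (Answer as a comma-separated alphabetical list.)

Taxon15, Taxon18, Taxon21, Taxon31, Taxon32, Taxon36, Taxon37, Taxon38, Taxon44, Taxon46, Taxon54, Taxon58, Taxon60, Taxon65

Tracing Taxon60: it sits inside (Taxon60,(Taxon32,Taxon31)).
Tracing Taxon38: it sits inside ((Taxon36,(Taxon54,((Taxon44,Taxon65),Taxon18))),Taxon38).
The smallest clade enclosing both is ((((Taxon58,Taxon15),(Taxon21,(Taxon37,Taxon46))),((Taxon36,(Taxon54,((Taxon44,Taxon65),Taxon18))),Taxon38)),(Taxon60,(Taxon32,Taxon31))); the answer is its 14 terminal taxa in alphabetical order.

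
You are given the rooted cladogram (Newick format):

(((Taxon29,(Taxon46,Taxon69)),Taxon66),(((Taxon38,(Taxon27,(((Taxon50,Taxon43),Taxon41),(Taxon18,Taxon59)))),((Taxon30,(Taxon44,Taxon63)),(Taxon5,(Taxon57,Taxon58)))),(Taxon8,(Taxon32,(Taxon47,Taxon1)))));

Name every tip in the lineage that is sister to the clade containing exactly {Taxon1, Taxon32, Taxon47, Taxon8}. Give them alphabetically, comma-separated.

The clade containing exactly {Taxon1, Taxon32, Taxon47, Taxon8} attaches to the tree at the node subtending (((Taxon38,(Taxon27,(((Taxon50,Taxon43),Taxon41),(Taxon18,Taxon59)))),((Taxon30,(Taxon44,Taxon63)),(Taxon5,(Taxon57,Taxon58)))),(Taxon8,(Taxon32,(Taxon47,Taxon1)))).
The other lineage descending from that same node — the sister group — is ((Taxon38,(Taxon27,(((Taxon50,Taxon43),Taxon41),(Taxon18,Taxon59)))),((Taxon30,(Taxon44,Taxon63)),(Taxon5,(Taxon57,Taxon58)))); its 13 tips in alphabetical order are the answer.

Taxon18, Taxon27, Taxon30, Taxon38, Taxon41, Taxon43, Taxon44, Taxon5, Taxon50, Taxon57, Taxon58, Taxon59, Taxon63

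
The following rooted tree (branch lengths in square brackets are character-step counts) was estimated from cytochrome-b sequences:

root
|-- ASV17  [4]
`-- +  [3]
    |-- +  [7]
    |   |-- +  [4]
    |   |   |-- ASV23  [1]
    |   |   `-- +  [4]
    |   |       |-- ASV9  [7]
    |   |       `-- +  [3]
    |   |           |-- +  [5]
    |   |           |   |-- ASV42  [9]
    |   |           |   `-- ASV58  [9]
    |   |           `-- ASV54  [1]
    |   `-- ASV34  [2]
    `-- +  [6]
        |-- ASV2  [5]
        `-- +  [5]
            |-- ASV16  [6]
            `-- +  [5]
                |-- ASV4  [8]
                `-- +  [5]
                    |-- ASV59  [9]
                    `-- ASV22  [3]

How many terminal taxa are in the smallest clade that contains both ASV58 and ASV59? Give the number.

The MRCA of ASV58 and ASV59 is the node subtending (((ASV23,(ASV9,((ASV42,ASV58),ASV54))),ASV34),(ASV2,(ASV16,(ASV4,(ASV59,ASV22))))).
That clade contains 11 terminal taxa: ASV16, ASV2, ASV22, ASV23, ASV34, ASV4, ASV42, ASV54, ASV58, ASV59, ASV9.

11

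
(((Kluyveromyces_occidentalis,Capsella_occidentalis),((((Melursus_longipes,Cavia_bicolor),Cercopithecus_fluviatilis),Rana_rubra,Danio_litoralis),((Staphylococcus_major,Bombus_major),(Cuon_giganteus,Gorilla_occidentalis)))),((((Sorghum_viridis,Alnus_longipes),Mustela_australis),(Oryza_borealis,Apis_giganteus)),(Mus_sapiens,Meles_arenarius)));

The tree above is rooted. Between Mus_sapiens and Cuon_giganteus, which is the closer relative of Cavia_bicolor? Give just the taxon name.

Cuon_giganteus

The MRCA of Cavia_bicolor and Cuon_giganteus subtends ((((Melursus_longipes,Cavia_bicolor),Cercopithecus_fluviatilis),Rana_rubra,Danio_litoralis),((Staphylococcus_major,Bombus_major),(Cuon_giganteus,Gorilla_occidentalis))) (9 taxa).
The MRCA of Cavia_bicolor and Mus_sapiens is the root, subtending the entire tree (18 taxa).
The first is nested inside the second, so Cavia_bicolor shares a more recent common ancestor with Cuon_giganteus.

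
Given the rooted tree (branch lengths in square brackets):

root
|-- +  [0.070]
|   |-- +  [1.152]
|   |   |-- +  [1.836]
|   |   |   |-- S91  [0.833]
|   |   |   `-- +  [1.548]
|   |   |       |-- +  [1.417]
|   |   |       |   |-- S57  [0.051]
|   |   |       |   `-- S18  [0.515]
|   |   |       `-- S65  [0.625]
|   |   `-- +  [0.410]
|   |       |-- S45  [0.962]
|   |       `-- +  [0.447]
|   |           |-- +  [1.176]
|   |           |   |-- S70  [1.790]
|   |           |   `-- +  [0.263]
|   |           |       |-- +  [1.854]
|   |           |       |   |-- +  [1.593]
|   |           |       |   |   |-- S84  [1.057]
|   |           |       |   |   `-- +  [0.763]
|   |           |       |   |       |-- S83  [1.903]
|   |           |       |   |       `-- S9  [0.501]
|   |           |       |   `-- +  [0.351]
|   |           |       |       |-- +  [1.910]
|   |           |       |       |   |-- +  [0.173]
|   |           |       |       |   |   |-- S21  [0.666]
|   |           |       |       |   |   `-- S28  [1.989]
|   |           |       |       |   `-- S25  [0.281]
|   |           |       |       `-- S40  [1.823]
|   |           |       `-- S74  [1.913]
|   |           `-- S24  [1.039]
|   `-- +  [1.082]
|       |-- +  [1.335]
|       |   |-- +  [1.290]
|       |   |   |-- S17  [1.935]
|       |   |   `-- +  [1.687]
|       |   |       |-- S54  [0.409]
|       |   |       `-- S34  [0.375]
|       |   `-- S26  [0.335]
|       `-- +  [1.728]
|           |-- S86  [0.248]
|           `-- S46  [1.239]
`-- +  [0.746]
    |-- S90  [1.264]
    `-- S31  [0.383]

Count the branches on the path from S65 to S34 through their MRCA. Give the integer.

9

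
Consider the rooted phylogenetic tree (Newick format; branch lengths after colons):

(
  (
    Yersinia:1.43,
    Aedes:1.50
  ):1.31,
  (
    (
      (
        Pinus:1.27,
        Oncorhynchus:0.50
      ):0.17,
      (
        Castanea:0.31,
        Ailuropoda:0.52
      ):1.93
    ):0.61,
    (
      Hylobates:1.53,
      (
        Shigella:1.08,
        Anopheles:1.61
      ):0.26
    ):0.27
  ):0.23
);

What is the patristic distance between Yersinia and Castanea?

The path runs Yersinia → … → MRCA → … → Castanea; the MRCA is the root of the tree.
Branch lengths along that path: 1.43 + 1.31 + 0.23 + 0.61 + 1.93 + 0.31 = 5.82.

5.82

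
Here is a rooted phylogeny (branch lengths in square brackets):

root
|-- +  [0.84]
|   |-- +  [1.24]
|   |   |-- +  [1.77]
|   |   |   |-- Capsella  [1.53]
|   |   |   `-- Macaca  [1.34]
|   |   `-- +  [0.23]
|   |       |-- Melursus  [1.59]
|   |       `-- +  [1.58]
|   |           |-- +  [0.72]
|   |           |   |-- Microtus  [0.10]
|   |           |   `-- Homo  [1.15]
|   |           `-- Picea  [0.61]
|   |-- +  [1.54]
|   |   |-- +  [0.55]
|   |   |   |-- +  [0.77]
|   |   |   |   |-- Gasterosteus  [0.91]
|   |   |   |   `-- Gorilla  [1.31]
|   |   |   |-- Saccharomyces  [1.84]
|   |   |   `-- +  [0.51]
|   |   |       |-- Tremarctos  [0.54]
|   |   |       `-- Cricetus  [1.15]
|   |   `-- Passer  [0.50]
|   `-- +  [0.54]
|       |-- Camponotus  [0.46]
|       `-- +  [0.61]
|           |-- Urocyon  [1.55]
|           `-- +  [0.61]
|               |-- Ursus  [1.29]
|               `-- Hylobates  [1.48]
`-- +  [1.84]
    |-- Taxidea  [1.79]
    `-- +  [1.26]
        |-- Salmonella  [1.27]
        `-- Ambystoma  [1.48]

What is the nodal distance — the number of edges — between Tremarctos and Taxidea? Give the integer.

7

The MRCA of Tremarctos and Taxidea is the root of the tree.
From Tremarctos up to that node: 5 branches. From Taxidea up to the same node: 2 branches. Total: 5 + 2 = 7.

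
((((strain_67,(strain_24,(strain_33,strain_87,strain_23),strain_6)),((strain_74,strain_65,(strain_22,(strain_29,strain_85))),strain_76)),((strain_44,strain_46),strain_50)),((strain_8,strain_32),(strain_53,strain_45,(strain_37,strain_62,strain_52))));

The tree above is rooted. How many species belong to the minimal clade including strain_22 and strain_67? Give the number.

12

The MRCA of strain_22 and strain_67 is the node subtending ((strain_67,(strain_24,(strain_33,strain_87,strain_23),strain_6)),((strain_74,strain_65,(strain_22,(strain_29,strain_85))),strain_76)).
That clade contains 12 terminal taxa: strain_22, strain_23, strain_24, strain_29, strain_33, strain_6, strain_65, strain_67, strain_74, strain_76, strain_85, strain_87.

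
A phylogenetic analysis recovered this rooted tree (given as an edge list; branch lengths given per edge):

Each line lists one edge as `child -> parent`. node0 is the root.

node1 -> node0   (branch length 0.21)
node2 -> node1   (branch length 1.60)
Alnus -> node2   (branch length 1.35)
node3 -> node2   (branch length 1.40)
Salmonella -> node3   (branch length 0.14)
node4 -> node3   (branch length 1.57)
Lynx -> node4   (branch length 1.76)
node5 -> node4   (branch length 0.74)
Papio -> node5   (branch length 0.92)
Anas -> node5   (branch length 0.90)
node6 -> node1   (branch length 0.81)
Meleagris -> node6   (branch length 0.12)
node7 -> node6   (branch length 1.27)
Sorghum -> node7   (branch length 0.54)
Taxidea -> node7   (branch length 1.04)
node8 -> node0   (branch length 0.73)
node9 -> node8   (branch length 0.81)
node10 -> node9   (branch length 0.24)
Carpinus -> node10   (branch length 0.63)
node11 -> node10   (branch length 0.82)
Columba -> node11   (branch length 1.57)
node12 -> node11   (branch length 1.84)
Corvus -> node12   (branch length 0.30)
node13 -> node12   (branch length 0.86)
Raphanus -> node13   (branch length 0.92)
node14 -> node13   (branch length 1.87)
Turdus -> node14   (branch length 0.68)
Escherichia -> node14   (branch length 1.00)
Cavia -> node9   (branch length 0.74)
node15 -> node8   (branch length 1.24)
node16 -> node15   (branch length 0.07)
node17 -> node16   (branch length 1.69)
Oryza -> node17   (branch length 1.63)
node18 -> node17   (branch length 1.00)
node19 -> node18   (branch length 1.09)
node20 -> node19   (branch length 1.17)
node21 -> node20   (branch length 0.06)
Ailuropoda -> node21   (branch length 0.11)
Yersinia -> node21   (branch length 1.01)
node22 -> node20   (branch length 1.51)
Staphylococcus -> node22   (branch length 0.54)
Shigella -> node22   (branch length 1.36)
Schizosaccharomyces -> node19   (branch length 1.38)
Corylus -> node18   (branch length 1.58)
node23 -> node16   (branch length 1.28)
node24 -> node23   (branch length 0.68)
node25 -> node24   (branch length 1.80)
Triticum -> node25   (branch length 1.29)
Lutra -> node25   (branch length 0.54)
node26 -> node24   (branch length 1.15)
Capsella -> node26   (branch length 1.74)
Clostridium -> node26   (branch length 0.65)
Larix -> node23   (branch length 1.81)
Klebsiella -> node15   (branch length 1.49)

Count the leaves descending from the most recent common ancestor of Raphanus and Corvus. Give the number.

The MRCA of Raphanus and Corvus is the node subtending (Corvus,(Raphanus,(Turdus,Escherichia))).
That clade contains 4 terminal taxa: Corvus, Escherichia, Raphanus, Turdus.

4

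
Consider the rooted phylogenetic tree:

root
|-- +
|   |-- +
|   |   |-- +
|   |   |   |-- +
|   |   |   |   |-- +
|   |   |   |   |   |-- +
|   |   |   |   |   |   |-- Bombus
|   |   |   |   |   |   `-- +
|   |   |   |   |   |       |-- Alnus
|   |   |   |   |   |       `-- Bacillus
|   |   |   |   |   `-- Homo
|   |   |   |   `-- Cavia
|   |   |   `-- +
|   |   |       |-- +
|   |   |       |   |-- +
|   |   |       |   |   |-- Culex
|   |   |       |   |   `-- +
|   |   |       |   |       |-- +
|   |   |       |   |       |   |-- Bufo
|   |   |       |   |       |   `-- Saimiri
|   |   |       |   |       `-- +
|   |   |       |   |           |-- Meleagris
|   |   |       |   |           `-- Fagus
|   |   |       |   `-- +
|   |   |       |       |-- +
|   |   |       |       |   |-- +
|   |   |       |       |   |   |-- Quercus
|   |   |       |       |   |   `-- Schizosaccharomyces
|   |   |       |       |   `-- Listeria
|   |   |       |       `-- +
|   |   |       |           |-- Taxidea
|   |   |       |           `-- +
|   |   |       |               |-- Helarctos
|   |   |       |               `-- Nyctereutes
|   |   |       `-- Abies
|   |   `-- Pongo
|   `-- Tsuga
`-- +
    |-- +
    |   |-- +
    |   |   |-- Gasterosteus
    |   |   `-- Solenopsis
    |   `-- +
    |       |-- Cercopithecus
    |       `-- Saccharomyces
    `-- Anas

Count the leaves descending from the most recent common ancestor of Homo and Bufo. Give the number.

17

The MRCA of Homo and Bufo is the node subtending ((((Bombus,(Alnus,Bacillus)),Homo),Cavia),(((Culex,((Bufo,Saimiri),(Meleagris,Fagus))),(((Quercus,Schizosaccharomyces),Listeria),(Taxidea,(Helarctos,Nyctereutes)))),Abies)).
That clade contains 17 terminal taxa: Abies, Alnus, Bacillus, Bombus, Bufo, Cavia, Culex, Fagus, Helarctos, Homo, Listeria, Meleagris, Nyctereutes, Quercus, Saimiri, Schizosaccharomyces, Taxidea.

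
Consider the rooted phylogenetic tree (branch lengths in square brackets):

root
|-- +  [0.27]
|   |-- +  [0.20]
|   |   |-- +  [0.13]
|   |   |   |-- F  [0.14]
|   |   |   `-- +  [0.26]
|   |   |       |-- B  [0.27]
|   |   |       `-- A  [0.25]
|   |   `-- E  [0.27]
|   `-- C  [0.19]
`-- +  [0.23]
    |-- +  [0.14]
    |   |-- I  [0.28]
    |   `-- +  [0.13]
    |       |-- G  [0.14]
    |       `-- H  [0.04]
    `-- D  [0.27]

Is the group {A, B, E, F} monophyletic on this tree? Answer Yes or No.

Yes

The most recent common ancestor of these taxa subtends ((F,(B,A)),E).
That clade has exactly 4 tips — every listed taxon and nothing else — so the group is monophyletic.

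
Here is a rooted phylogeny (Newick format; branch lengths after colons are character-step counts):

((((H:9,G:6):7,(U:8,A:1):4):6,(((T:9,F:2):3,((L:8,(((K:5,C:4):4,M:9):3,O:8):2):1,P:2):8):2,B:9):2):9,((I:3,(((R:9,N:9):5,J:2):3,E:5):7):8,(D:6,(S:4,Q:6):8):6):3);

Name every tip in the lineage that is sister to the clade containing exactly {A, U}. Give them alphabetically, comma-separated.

The clade containing exactly {A, U} attaches to the tree at the node subtending ((H,G),(U,A)).
The other lineage descending from that same node — the sister group — is (H,G); its 2 tips in alphabetical order are the answer.

G, H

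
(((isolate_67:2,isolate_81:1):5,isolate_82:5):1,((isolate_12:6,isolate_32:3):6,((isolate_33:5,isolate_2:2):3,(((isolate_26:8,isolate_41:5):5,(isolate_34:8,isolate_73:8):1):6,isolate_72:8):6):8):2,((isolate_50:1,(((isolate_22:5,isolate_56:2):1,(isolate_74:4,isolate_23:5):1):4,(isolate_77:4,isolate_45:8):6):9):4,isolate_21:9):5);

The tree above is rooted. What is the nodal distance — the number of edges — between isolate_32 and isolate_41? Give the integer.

7

The MRCA of isolate_32 and isolate_41 is the node subtending ((isolate_12,isolate_32),((isolate_33,isolate_2),(((isolate_26,isolate_41),(isolate_34,isolate_73)),isolate_72))).
From isolate_32 up to that node: 2 branches. From isolate_41 up to the same node: 5 branches. Total: 2 + 5 = 7.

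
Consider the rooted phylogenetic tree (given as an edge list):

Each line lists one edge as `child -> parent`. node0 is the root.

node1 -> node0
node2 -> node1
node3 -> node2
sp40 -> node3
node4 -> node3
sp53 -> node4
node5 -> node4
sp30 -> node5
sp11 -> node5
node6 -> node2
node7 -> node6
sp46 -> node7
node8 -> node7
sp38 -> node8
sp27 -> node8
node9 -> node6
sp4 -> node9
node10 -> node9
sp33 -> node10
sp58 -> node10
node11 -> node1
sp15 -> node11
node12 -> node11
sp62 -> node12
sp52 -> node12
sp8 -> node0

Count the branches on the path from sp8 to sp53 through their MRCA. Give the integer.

6

The MRCA of sp8 and sp53 is the root of the tree.
From sp8 up to that node: 1 branch. From sp53 up to the same node: 5 branches. Total: 1 + 5 = 6.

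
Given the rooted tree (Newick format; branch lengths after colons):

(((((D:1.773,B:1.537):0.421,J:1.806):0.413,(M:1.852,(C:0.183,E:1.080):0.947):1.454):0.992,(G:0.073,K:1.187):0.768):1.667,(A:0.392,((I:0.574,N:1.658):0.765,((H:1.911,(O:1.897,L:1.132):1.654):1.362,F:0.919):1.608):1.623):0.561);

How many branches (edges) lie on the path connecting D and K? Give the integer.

6

The MRCA of D and K is the node subtending ((((D,B),J),(M,(C,E))),(G,K)).
From D up to that node: 4 branches. From K up to the same node: 2 branches. Total: 4 + 2 = 6.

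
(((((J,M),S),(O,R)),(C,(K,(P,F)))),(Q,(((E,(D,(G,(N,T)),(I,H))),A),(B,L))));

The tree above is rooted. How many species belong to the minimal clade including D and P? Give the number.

The MRCA of D and P is the root, so the clade is the entire tree.
That clade contains 20 terminal taxa: A, B, C, D, E, F, G, H, I, J, K, L, M, N, O, P, Q, R, S, T.

20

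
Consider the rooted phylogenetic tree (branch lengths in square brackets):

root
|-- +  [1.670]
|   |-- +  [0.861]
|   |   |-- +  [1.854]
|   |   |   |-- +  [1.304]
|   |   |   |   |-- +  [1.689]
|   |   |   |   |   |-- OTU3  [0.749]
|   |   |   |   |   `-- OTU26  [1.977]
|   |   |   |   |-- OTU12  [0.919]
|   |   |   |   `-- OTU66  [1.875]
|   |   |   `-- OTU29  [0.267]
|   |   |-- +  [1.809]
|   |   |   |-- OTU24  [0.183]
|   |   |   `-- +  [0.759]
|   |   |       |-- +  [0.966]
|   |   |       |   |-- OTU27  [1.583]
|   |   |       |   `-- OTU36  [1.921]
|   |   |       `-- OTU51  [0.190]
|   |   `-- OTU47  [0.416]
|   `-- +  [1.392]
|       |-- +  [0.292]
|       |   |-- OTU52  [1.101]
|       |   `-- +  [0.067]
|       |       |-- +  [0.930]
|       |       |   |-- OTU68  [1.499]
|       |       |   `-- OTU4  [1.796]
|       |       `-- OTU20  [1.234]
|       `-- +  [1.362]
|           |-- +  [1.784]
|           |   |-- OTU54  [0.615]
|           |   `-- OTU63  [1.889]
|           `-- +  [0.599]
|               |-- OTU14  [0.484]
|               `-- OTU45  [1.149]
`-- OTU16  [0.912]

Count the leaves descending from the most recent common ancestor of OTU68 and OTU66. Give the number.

The MRCA of OTU68 and OTU66 is the node subtending (((((OTU3,OTU26),OTU12,OTU66),OTU29),(OTU24,((OTU27,OTU36),OTU51)),OTU47),((OTU52,((OTU68,OTU4),OTU20)),((OTU54,OTU63),(OTU14,OTU45)))).
That clade contains 18 terminal taxa: OTU12, OTU14, OTU20, OTU24, OTU26, OTU27, OTU29, OTU3, OTU36, OTU4, OTU45, OTU47, OTU51, OTU52, OTU54, OTU63, OTU66, OTU68.

18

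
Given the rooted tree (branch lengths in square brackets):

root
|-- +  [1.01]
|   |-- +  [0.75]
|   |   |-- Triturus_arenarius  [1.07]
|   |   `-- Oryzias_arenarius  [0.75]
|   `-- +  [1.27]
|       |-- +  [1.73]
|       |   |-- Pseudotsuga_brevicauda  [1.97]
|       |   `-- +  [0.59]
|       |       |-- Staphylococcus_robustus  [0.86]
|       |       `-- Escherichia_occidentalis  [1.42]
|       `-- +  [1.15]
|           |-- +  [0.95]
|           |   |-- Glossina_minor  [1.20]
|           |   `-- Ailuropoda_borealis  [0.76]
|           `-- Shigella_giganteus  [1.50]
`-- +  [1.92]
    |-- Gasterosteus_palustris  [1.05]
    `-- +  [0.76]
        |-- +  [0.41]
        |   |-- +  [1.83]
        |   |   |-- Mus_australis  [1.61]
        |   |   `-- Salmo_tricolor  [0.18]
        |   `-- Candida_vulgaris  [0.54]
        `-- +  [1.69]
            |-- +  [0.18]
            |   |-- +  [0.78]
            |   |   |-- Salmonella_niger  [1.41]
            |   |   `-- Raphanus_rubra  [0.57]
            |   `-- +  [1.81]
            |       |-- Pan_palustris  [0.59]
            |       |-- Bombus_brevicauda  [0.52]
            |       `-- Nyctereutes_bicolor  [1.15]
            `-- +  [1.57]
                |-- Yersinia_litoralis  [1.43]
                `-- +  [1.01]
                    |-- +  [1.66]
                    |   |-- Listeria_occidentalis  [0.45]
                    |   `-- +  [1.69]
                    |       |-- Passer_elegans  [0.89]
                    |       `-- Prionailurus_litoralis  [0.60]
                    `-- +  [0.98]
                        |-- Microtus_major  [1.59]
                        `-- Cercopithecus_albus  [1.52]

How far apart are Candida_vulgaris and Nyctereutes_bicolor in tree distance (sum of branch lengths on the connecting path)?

The path runs Candida_vulgaris → … → MRCA → … → Nyctereutes_bicolor; the MRCA is the node subtending (((Mus_australis,Salmo_tricolor),Candida_vulgaris),(((Salmonella_niger,Raphanus_rubra),(Pan_palustris,Bombus_brevicauda,Nyctereutes_bicolor)),(Yersinia_litoralis,((Listeria_occidentalis,(Passer_elegans,Prionailurus_litoralis)),(Microtus_major,Cercopithecus_albus))))).
Branch lengths along that path: 0.54 + 0.41 + 1.69 + 0.18 + 1.81 + 1.15 = 5.78.

5.78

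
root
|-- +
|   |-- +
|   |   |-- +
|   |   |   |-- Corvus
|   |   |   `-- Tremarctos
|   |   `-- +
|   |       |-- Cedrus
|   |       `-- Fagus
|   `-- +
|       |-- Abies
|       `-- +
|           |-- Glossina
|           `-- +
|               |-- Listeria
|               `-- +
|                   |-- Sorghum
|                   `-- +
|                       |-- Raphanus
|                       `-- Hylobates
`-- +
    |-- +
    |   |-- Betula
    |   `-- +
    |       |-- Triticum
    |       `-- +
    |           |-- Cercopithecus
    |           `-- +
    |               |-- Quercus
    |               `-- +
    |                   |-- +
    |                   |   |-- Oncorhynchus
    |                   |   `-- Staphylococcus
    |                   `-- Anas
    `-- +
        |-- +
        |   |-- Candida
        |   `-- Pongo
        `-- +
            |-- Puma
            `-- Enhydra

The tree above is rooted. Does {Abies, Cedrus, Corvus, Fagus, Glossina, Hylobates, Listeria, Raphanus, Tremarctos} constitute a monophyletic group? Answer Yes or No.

No

The MRCA of the listed taxa subtends (((Corvus,Tremarctos),(Cedrus,Fagus)),(Abies,(Glossina,(Listeria,(Sorghum,(Raphanus,Hylobates)))))).
That clade also contains Sorghum, which is not in the proposed group, so the group is not monophyletic.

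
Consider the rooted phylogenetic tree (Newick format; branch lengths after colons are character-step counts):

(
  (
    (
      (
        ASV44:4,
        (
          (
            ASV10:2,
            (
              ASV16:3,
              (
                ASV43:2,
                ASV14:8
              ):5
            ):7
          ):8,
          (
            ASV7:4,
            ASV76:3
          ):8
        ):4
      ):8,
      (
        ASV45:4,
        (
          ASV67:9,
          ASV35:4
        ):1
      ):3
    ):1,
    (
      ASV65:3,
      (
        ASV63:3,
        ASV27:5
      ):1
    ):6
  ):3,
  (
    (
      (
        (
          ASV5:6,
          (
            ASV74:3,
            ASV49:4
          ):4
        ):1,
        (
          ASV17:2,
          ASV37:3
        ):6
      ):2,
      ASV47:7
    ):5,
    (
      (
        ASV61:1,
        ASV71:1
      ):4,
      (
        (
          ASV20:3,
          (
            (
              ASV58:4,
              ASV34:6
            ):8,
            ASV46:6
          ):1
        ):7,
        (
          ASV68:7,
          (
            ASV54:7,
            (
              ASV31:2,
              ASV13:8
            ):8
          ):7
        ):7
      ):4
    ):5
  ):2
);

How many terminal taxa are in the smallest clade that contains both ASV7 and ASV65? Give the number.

13

The MRCA of ASV7 and ASV65 is the node subtending (((ASV44,((ASV10,(ASV16,(ASV43,ASV14))),(ASV7,ASV76))),(ASV45,(ASV67,ASV35))),(ASV65,(ASV63,ASV27))).
That clade contains 13 terminal taxa: ASV10, ASV14, ASV16, ASV27, ASV35, ASV43, ASV44, ASV45, ASV63, ASV65, ASV67, ASV7, ASV76.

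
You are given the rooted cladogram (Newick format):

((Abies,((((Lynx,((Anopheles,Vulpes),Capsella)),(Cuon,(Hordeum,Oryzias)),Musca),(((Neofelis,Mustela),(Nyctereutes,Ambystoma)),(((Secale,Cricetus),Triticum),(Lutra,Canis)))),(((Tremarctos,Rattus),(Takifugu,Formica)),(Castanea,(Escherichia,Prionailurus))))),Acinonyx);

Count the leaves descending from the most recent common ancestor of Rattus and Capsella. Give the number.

24

The MRCA of Rattus and Capsella is the node subtending ((((Lynx,((Anopheles,Vulpes),Capsella)),(Cuon,(Hordeum,Oryzias)),Musca),(((Neofelis,Mustela),(Nyctereutes,Ambystoma)),(((Secale,Cricetus),Triticum),(Lutra,Canis)))),(((Tremarctos,Rattus),(Takifugu,Formica)),(Castanea,(Escherichia,Prionailurus)))).
That clade contains 24 terminal taxa: Ambystoma, Anopheles, Canis, Capsella, Castanea, Cricetus, Cuon, Escherichia, Formica, Hordeum, Lutra, Lynx, Musca, Mustela, Neofelis, Nyctereutes, Oryzias, Prionailurus, Rattus, Secale, Takifugu, Tremarctos, Triticum, Vulpes.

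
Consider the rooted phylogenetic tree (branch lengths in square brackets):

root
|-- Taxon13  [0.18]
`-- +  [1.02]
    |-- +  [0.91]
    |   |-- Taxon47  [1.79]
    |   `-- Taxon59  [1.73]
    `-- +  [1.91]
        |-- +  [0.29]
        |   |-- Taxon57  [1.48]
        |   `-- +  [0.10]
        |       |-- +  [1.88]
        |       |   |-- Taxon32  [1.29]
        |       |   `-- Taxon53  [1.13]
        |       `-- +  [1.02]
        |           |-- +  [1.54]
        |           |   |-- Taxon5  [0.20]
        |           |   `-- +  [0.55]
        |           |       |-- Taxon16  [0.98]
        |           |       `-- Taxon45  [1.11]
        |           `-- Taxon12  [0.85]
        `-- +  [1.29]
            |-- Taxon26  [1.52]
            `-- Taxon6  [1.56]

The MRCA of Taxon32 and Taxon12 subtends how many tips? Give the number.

The MRCA of Taxon32 and Taxon12 is the node subtending ((Taxon32,Taxon53),((Taxon5,(Taxon16,Taxon45)),Taxon12)).
That clade contains 6 terminal taxa: Taxon12, Taxon16, Taxon32, Taxon45, Taxon5, Taxon53.

6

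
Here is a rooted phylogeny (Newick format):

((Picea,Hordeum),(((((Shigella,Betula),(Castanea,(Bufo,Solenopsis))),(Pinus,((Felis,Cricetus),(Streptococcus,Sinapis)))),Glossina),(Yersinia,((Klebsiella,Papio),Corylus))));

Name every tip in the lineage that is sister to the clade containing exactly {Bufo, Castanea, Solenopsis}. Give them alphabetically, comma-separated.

Betula, Shigella

The clade containing exactly {Bufo, Castanea, Solenopsis} attaches to the tree at the node subtending ((Shigella,Betula),(Castanea,(Bufo,Solenopsis))).
The other lineage descending from that same node — the sister group — is (Shigella,Betula); its 2 tips in alphabetical order are the answer.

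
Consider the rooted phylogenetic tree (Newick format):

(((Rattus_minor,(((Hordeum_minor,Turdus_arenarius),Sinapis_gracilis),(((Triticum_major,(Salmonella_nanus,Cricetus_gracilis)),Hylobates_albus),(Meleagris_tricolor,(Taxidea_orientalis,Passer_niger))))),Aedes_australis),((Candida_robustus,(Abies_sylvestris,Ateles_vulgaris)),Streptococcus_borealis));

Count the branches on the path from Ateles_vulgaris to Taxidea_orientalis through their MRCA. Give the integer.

The MRCA of Ateles_vulgaris and Taxidea_orientalis is the root of the tree.
From Ateles_vulgaris up to that node: 4 branches. From Taxidea_orientalis up to the same node: 7 branches. Total: 4 + 7 = 11.

11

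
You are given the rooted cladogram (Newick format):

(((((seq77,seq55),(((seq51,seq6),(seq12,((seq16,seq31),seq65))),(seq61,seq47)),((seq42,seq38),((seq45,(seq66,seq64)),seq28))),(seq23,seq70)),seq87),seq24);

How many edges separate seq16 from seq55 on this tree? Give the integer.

The MRCA of seq16 and seq55 is the node subtending ((seq77,seq55),(((seq51,seq6),(seq12,((seq16,seq31),seq65))),(seq61,seq47)),((seq42,seq38),((seq45,(seq66,seq64)),seq28))).
From seq16 up to that node: 6 branches. From seq55 up to the same node: 2 branches. Total: 6 + 2 = 8.

8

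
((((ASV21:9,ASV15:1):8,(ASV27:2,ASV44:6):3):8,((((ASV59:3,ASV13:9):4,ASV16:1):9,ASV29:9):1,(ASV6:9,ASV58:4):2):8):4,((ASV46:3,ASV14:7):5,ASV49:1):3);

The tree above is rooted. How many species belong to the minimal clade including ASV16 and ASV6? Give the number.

6

The MRCA of ASV16 and ASV6 is the node subtending ((((ASV59,ASV13),ASV16),ASV29),(ASV6,ASV58)).
That clade contains 6 terminal taxa: ASV13, ASV16, ASV29, ASV58, ASV59, ASV6.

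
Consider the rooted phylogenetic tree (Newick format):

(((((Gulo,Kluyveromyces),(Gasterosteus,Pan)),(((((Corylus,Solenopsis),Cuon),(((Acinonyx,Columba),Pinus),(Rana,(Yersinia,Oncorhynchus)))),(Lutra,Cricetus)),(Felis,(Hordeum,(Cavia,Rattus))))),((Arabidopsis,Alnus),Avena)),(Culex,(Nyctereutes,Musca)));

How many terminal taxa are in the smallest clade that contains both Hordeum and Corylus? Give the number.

15

The MRCA of Hordeum and Corylus is the node subtending (((((Corylus,Solenopsis),Cuon),(((Acinonyx,Columba),Pinus),(Rana,(Yersinia,Oncorhynchus)))),(Lutra,Cricetus)),(Felis,(Hordeum,(Cavia,Rattus)))).
That clade contains 15 terminal taxa: Acinonyx, Cavia, Columba, Corylus, Cricetus, Cuon, Felis, Hordeum, Lutra, Oncorhynchus, Pinus, Rana, Rattus, Solenopsis, Yersinia.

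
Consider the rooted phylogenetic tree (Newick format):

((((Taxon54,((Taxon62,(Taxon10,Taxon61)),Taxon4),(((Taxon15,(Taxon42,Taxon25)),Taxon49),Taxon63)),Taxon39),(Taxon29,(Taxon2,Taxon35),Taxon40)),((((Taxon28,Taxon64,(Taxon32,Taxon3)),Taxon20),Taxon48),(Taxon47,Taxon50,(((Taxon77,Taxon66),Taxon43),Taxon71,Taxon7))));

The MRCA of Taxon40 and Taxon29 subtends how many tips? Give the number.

The MRCA of Taxon40 and Taxon29 is the node subtending (Taxon29,(Taxon2,Taxon35),Taxon40).
That clade contains 4 terminal taxa: Taxon2, Taxon29, Taxon35, Taxon40.

4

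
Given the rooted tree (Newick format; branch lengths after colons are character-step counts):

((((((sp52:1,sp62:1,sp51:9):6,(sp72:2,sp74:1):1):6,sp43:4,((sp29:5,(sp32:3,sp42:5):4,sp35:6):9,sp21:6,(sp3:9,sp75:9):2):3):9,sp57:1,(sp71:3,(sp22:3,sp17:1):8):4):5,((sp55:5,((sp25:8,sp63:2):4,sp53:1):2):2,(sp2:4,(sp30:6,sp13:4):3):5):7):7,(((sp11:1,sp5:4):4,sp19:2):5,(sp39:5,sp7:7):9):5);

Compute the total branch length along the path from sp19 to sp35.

51

The path runs sp19 → … → MRCA → … → sp35; the MRCA is the root of the tree.
Branch lengths along that path: 2 + 5 + 5 + 7 + 5 + 9 + 3 + 9 + 6 = 51.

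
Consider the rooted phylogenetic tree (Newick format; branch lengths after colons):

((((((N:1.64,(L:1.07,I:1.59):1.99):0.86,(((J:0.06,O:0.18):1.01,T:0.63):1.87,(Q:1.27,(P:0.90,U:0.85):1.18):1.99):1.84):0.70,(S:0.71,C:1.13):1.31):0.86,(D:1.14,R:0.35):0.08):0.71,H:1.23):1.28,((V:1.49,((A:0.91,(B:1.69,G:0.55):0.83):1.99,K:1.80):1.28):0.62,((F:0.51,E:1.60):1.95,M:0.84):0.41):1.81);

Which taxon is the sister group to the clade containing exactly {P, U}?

The clade containing exactly {P, U} attaches to the tree at the node subtending (Q,(P,U)).
The other lineage descending from that same node — the sister group — is the single tip Q.

Q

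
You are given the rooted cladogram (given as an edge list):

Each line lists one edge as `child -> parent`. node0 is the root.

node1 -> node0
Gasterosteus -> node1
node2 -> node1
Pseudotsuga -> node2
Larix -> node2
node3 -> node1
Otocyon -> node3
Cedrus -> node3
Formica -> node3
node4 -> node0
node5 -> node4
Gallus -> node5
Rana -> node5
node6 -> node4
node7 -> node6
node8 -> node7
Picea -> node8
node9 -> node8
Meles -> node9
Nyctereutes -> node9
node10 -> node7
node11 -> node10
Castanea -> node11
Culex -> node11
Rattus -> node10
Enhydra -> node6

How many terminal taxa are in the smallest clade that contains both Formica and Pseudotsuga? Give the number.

6

The MRCA of Formica and Pseudotsuga is the node subtending (Gasterosteus,(Pseudotsuga,Larix),(Otocyon,Cedrus,Formica)).
That clade contains 6 terminal taxa: Cedrus, Formica, Gasterosteus, Larix, Otocyon, Pseudotsuga.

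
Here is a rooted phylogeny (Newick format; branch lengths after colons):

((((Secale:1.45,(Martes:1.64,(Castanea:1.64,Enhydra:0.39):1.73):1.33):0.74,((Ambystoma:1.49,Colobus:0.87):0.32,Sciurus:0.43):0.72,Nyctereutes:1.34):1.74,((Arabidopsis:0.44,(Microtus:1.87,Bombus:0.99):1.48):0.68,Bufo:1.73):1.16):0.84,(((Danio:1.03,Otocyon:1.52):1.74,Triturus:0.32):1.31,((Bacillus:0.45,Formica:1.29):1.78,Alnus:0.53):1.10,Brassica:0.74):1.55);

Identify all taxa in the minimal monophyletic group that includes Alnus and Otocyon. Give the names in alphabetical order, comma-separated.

Tracing Alnus: it sits inside ((Bacillus,Formica),Alnus).
Tracing Otocyon: it sits inside (Danio,Otocyon).
The smallest clade enclosing both is (((Danio,Otocyon),Triturus),((Bacillus,Formica),Alnus),Brassica); the answer is its 7 terminal taxa in alphabetical order.

Alnus, Bacillus, Brassica, Danio, Formica, Otocyon, Triturus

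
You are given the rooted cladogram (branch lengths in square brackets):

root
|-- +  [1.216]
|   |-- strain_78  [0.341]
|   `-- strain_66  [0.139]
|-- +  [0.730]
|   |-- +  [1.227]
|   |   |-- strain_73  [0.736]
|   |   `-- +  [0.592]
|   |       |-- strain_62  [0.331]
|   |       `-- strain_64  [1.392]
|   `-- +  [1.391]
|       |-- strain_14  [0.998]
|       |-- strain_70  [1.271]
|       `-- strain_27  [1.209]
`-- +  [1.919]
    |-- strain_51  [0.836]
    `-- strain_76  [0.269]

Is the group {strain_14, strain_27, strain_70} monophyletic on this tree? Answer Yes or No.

The most recent common ancestor of these taxa subtends (strain_14,strain_70,strain_27).
That clade has exactly 3 tips — every listed taxon and nothing else — so the group is monophyletic.

Yes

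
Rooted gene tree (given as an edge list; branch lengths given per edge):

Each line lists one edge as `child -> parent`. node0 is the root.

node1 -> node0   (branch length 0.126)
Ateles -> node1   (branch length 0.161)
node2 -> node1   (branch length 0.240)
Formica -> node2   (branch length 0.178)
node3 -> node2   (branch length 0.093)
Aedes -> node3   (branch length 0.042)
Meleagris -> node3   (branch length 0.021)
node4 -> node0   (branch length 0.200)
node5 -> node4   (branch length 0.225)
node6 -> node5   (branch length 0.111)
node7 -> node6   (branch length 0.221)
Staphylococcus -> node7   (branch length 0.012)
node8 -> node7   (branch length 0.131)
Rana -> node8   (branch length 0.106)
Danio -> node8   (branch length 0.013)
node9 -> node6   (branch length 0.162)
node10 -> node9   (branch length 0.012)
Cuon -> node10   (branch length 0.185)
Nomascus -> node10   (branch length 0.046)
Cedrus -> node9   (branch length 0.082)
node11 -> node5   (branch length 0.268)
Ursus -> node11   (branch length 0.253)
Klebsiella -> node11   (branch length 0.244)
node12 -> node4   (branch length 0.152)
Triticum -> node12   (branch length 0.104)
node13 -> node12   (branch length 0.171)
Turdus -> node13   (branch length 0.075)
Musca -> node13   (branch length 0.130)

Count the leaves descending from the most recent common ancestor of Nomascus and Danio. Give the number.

The MRCA of Nomascus and Danio is the node subtending ((Staphylococcus,(Rana,Danio)),((Cuon,Nomascus),Cedrus)).
That clade contains 6 terminal taxa: Cedrus, Cuon, Danio, Nomascus, Rana, Staphylococcus.

6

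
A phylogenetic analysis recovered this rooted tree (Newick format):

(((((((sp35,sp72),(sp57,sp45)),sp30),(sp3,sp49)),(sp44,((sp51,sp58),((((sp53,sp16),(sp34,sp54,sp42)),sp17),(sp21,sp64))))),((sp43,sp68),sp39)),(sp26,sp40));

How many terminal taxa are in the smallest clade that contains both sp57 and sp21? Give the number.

18

The MRCA of sp57 and sp21 is the node subtending (((((sp35,sp72),(sp57,sp45)),sp30),(sp3,sp49)),(sp44,((sp51,sp58),((((sp53,sp16),(sp34,sp54,sp42)),sp17),(sp21,sp64))))).
That clade contains 18 terminal taxa: sp16, sp17, sp21, sp3, sp30, sp34, sp35, sp42, sp44, sp45, sp49, sp51, sp53, sp54, sp57, sp58, sp64, sp72.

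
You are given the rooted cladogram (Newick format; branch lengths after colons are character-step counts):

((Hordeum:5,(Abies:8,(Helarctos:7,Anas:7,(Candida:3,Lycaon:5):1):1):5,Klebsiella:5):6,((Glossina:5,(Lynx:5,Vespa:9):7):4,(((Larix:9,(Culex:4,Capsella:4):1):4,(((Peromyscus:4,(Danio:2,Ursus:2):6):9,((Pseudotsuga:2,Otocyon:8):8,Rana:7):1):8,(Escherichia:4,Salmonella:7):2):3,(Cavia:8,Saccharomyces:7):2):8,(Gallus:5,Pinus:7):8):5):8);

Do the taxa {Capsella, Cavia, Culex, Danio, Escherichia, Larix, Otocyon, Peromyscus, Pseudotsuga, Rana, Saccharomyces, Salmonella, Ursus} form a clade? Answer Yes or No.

Yes

The most recent common ancestor of these taxa subtends ((Larix,(Culex,Capsella)),(((Peromyscus,(Danio,Ursus)),((Pseudotsuga,Otocyon),Rana)),(Escherichia,Salmonella)),(Cavia,Saccharomyces)).
That clade has exactly 13 tips — every listed taxon and nothing else — so the group is monophyletic.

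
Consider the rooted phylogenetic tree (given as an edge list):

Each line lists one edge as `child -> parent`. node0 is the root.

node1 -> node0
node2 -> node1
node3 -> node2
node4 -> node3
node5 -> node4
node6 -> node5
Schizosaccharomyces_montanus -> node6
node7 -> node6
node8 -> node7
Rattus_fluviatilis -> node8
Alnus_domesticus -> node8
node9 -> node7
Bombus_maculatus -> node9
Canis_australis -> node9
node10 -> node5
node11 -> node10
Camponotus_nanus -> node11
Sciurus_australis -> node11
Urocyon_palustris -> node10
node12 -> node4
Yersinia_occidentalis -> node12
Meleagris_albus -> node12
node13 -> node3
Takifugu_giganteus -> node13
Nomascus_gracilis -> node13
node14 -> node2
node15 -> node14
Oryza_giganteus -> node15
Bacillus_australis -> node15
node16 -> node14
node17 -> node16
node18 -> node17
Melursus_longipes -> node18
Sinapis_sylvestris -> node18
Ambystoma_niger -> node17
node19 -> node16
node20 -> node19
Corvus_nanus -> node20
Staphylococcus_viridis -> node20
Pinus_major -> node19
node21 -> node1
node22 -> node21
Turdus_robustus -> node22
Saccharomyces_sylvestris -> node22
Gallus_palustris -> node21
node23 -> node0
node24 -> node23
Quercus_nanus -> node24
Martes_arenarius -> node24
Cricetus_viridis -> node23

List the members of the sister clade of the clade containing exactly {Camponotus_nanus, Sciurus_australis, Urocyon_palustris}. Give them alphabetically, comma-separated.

The clade containing exactly {Camponotus_nanus, Sciurus_australis, Urocyon_palustris} attaches to the tree at the node subtending ((Schizosaccharomyces_montanus,((Rattus_fluviatilis,Alnus_domesticus),(Bombus_maculatus,Canis_australis))),((Camponotus_nanus,Sciurus_australis),Urocyon_palustris)).
The other lineage descending from that same node — the sister group — is (Schizosaccharomyces_montanus,((Rattus_fluviatilis,Alnus_domesticus),(Bombus_maculatus,Canis_australis))); its 5 tips in alphabetical order are the answer.

Alnus_domesticus, Bombus_maculatus, Canis_australis, Rattus_fluviatilis, Schizosaccharomyces_montanus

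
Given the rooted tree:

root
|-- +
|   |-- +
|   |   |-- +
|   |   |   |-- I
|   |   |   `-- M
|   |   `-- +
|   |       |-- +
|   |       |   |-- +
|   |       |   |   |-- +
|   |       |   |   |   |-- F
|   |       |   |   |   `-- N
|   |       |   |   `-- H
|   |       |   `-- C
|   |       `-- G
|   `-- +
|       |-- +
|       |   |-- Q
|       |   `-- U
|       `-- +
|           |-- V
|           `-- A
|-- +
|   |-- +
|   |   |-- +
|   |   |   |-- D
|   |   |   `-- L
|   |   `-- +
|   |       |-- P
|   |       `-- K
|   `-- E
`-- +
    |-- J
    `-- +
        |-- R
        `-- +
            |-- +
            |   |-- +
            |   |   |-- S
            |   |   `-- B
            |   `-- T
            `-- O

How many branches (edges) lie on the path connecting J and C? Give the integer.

The MRCA of J and C is the root of the tree.
From J up to that node: 2 branches. From C up to the same node: 5 branches. Total: 2 + 5 = 7.

7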